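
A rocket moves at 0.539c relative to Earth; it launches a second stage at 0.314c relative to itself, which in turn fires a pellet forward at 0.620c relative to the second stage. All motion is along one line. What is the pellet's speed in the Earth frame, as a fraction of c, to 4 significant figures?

Compose boost 2: (0.314 + 0.539)/(1 + 0.314×0.539) = 0.8530/1.16925 = 0.729530
Compose boost 3: (0.620 + 0.729530)/(1 + 0.620×0.729530) = 1.34953/1.45231 = 0.9292

u ≈ 0.9292c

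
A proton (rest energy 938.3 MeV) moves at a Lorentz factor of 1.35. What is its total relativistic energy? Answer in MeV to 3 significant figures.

E ≈ 1270 MeV

γ = 1.35 (given)
E = γm₀c² = 1.35 × 938.3 MeV = 1270 MeV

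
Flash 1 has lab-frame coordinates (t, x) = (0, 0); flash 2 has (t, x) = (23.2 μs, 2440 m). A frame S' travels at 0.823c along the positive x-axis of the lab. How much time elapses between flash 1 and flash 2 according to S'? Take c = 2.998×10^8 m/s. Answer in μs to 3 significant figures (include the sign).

Δt' ≈ 29.1 μs

γ = 1/√(1 − 0.823²) = 1.7604
Δt' = γ(Δt − vΔx/c²) = 1.7604 × (23.2 μs − 0.823×2440 m / (2.998×10^8 m/s))
= 1.7604 × (16.502 μs) = 29.1 μs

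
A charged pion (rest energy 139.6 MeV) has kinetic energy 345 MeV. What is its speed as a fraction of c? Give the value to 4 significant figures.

β ≈ 0.9576

γ = 1 + K/(m₀c²) = 1 + 345/139.6 = 3.47135
β = √(1 − 1/γ²) = 0.9576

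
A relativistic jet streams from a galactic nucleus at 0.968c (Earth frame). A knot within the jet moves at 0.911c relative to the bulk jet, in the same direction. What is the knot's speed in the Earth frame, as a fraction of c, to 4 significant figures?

u ≈ 0.9985c

Relativistic velocity addition: u = (u' + v)/(1 + u'v/c²)
= (0.911 + 0.968)/(1 + 0.911×0.968) = 1.879/1.88185 = 0.9985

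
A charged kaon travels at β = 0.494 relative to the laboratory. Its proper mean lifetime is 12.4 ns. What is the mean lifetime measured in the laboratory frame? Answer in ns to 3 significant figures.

Δt ≈ 14.3 ns

γ = 1/√(1 − 0.494²) = 1.1501
Time dilation: Δt = γτ₀ = 1.1501 × 12.4 ns = 14.3 ns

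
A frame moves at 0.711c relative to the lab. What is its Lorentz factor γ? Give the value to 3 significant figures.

γ = 1/√(1 − β²) = 1/√(1 − 0.711²) = 1/√(0.49448) = 1.42

γ ≈ 1.42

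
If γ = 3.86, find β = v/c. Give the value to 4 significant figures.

β = √(1 − 1/γ²) = √(1 − 1/3.86²) = √(0.932884) = 0.9659

β ≈ 0.9659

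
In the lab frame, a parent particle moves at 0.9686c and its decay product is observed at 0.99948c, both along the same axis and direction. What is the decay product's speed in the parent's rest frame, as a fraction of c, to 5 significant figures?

u' ≈ 0.96791c

Inverse velocity addition: u' = (u − v)/(1 − uv/c²)
= (0.99948 − 0.9686)/(1 − 0.99948×0.9686) = 0.030880/0.03190367 = 0.96791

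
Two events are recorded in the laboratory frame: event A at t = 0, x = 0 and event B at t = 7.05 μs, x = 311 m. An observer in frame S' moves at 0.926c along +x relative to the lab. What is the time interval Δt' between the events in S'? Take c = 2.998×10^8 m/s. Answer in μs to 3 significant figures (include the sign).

γ = 1/√(1 − 0.926²) = 2.6488
Δt' = γ(Δt − vΔx/c²) = 2.6488 × (7.05 μs − 0.926×311 m / (2.998×10^8 m/s))
= 2.6488 × (6.0894 μs) = 16.1 μs

Δt' ≈ 16.1 μs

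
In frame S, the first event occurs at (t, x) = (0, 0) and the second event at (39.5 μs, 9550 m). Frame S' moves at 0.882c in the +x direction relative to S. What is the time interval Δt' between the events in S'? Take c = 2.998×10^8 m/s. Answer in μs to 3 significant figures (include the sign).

Δt' ≈ 24.2 μs

γ = 1/√(1 − 0.882²) = 2.1220
Δt' = γ(Δt − vΔx/c²) = 2.1220 × (39.5 μs − 0.882×9550 m / (2.998×10^8 m/s))
= 2.1220 × (11.404 μs) = 24.2 μs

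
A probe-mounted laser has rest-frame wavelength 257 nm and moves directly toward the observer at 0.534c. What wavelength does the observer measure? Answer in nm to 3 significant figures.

Relativistic Doppler: λ_obs = λ_src √((1−β)/(1+β))
= 257 × √(0.46600/1.5340) = 257 × 0.55116 = 142 nm

λ_obs ≈ 142 nm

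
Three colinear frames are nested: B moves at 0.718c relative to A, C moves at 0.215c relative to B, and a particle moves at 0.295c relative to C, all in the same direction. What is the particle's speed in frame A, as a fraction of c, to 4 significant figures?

u ≈ 0.8908c

Compose boost 2: (0.215 + 0.718)/(1 + 0.215×0.718) = 0.9330/1.15437 = 0.808233
Compose boost 3: (0.295 + 0.808233)/(1 + 0.295×0.808233) = 1.10323/1.23843 = 0.8908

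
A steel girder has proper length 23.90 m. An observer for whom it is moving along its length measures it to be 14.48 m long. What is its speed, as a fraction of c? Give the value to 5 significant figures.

β ≈ 0.79557

γ = L₀/L = 23.90/14.48 = 1.650552
β = √(1 − 1/γ²) = 0.79557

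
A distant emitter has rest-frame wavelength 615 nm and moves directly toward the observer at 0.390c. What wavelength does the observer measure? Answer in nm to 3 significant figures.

Relativistic Doppler: λ_obs = λ_src √((1−β)/(1+β))
= 615 × √(0.61000/1.3900) = 615 × 0.66246 = 407 nm

λ_obs ≈ 407 nm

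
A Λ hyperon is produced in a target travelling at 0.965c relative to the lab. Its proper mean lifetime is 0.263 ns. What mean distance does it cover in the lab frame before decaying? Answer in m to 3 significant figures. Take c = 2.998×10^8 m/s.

γ = 1/√(1 − 0.965²) = 3.8132
Dilated lifetime: Δt = γτ₀ = 3.8132 × 0.263 ns = 1.0029 ns
d = vΔt = 0.965c × 1.0029 ns = 2.8931×10^8 m/s × 1.0029×10^-9 s = 0.290 m

d ≈ 0.290 m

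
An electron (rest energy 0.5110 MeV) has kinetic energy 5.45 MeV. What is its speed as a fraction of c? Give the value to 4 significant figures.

γ = 1 + K/(m₀c²) = 1 + 5.45/0.5110 = 11.6654
β = √(1 − 1/γ²) = 0.9963

β ≈ 0.9963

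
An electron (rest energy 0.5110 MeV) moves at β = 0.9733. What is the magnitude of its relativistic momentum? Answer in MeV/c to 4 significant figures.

γ = 1/√(1 − 0.9733²) = 4.35660
p = γβm₀c = 4.35660 × 0.9733 × 0.5110 MeV/c = 2.167 MeV/c

p ≈ 2.167 MeV/c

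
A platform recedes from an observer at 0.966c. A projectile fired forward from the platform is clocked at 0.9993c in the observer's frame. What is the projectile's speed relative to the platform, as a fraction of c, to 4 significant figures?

Inverse velocity addition: u' = (u − v)/(1 − uv/c²)
= (0.9993 − 0.966)/(1 − 0.9993×0.966) = 0.03330/0.0346762 = 0.9603

u' ≈ 0.9603c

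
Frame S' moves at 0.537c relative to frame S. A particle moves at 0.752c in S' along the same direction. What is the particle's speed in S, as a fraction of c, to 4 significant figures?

Relativistic velocity addition: u = (u' + v)/(1 + u'v/c²)
= (0.752 + 0.537)/(1 + 0.752×0.537) = 1.289/1.40382 = 0.9182

u ≈ 0.9182c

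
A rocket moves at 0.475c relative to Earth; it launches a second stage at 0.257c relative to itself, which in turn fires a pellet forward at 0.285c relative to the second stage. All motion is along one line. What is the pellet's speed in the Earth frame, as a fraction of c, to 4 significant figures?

Compose boost 2: (0.257 + 0.475)/(1 + 0.257×0.475) = 0.7320/1.12207 = 0.652363
Compose boost 3: (0.285 + 0.652363)/(1 + 0.285×0.652363) = 0.937363/1.18592 = 0.7904

u ≈ 0.7904c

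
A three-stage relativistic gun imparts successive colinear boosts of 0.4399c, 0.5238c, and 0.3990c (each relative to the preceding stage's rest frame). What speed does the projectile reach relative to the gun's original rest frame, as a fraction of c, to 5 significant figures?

Compose boost 2: (0.5238 + 0.4399)/(1 + 0.5238×0.4399) = 0.96370/1.230420 = 0.7832287
Compose boost 3: (0.3990 + 0.7832287)/(1 + 0.3990×0.7832287) = 1.182229/1.312508 = 0.90074

u ≈ 0.90074c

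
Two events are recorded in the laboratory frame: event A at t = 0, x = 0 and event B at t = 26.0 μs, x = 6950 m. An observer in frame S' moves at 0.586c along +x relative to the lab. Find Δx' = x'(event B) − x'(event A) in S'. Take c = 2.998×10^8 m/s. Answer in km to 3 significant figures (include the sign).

γ = 1/√(1 − 0.586²) = 1.2341
Δx' = γ(Δx − vΔt) = 1.2341 × (6950 m − 0.586×(2.998×10^8 m/s)×26.0×10^-6 s)
= 1.2341 × (2382.2 m) = 2.94 km

Δx' ≈ 2.94 km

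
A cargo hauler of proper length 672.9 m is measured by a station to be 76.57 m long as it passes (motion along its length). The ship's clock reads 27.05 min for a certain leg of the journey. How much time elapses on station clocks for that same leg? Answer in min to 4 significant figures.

Length contraction ⇒ γ = L₀/L = 672.9/76.57 = 8.78804
Time dilation: Δt = γτ₀ = 8.78804 × 27.05 min = 237.7 min

Δt ≈ 237.7 min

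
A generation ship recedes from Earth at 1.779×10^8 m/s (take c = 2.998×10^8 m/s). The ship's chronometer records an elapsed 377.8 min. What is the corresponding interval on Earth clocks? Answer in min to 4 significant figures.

β = v/c = 1.779×10^8 / 2.998×10^8 = 0.593396
γ = 1/√(1 − 0.593396²) = 1.24237
Time dilation: Δt = γτ₀ = 1.24237 × 377.8 min = 469.4 min

Δt ≈ 469.4 min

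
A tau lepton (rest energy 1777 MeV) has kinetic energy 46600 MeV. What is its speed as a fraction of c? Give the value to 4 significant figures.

β ≈ 0.9993

γ = 1 + K/(m₀c²) = 1 + 46600/1777 = 27.2240
β = √(1 − 1/γ²) = 0.9993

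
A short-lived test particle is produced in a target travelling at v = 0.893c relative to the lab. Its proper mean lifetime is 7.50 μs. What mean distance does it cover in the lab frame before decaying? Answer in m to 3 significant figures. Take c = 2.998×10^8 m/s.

d ≈ 4460 m

γ = 1/√(1 − 0.893²) = 2.2219
Dilated lifetime: Δt = γτ₀ = 2.2219 × 7.50 μs = 16.665 μs
d = vΔt = 0.893c × 16.665 μs = 2.6772×10^8 m/s × 1.6665×10^-5 s = 4460 m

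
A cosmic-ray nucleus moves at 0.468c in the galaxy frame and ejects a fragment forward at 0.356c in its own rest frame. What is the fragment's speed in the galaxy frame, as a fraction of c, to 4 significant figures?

Compose boost 2: (0.356 + 0.468)/(1 + 0.356×0.468) = 0.8240/1.16661 = 0.7063

u ≈ 0.7063c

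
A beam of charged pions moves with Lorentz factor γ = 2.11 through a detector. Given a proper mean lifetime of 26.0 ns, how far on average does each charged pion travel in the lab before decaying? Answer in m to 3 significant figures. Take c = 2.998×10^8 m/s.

d ≈ 14.5 m

β = √(1 − 1/γ²) = √(1 − 1/2.11²) = 0.88056
Dilated lifetime: Δt = γτ₀ = 2.11 × 26.0 ns = 54.860 ns
d = vΔt = 0.88056c × 54.860 ns = 2.6399×10^8 m/s × 5.4860×10^-8 s = 14.5 m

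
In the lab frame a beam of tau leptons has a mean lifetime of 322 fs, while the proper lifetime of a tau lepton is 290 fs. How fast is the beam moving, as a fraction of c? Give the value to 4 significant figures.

β ≈ 0.4346

γ = Δt/τ₀ = 322/290 = 1.11034
β = √(1 − 1/γ²) = √(1 − 1/1.11034²) = 0.4346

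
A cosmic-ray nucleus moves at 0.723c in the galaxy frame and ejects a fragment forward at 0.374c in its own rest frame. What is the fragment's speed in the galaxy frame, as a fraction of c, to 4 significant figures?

Compose boost 2: (0.374 + 0.723)/(1 + 0.374×0.723) = 1.097/1.27040 = 0.8635

u ≈ 0.8635c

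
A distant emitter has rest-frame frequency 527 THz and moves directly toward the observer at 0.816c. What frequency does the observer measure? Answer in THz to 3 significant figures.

f_obs ≈ 1660 THz

Relativistic Doppler: f_obs = f_src √((1+β)/(1−β))
= 527 × √(1.8160/0.18400) = 527 × 3.1416 = 1660 THz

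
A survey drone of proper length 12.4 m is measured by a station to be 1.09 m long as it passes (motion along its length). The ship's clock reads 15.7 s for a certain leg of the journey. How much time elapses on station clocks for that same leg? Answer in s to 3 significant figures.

Length contraction ⇒ γ = L₀/L = 12.4/1.09 = 11.376
Time dilation: Δt = γτ₀ = 11.376 × 15.7 s = 179 s

Δt ≈ 179 s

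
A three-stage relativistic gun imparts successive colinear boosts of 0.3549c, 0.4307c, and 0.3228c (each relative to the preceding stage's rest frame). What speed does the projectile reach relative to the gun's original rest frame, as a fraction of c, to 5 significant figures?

u ≈ 0.82317c

Compose boost 2: (0.4307 + 0.3549)/(1 + 0.4307×0.3549) = 0.78560/1.152855 = 0.6814384
Compose boost 3: (0.3228 + 0.6814384)/(1 + 0.3228×0.6814384) = 1.004238/1.219968 = 0.82317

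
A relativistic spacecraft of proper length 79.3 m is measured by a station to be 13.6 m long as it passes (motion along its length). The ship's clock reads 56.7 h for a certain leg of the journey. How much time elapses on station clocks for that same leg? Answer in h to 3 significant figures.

Length contraction ⇒ γ = L₀/L = 79.3/13.6 = 5.8309
Time dilation: Δt = γτ₀ = 5.8309 × 56.7 h = 331 h

Δt ≈ 331 h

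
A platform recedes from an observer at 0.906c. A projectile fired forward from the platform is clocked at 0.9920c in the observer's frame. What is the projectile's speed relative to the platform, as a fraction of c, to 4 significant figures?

Inverse velocity addition: u' = (u − v)/(1 − uv/c²)
= (0.9920 − 0.906)/(1 − 0.9920×0.906) = 0.08600/0.101248 = 0.8494

u' ≈ 0.8494c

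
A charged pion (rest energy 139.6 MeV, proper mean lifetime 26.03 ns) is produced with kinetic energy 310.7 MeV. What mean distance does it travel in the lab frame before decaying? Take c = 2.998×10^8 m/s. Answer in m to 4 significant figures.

d ≈ 23.93 m

γ = 1 + K/(m₀c²) = 1 + 310.7/139.6 = 3.22564
β = √(1 − 1/γ²) = 0.950731
Dilated lifetime: γτ₀ = 3.22564 × 26.03 ns = 83.9635 ns
d = βc·γτ₀ = 0.950731 × (2.998×10^8 m/s) × 8.39635×10^-8 s = 23.93 m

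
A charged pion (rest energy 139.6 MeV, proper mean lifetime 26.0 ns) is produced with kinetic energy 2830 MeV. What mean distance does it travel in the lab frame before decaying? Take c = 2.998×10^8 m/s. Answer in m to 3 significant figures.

γ = 1 + K/(m₀c²) = 1 + 2830/139.6 = 21.272
β = √(1 − 1/γ²) = 0.99889
Dilated lifetime: γτ₀ = 21.272 × 26.0 ns = 553.08 ns
d = βc·γτ₀ = 0.99889 × (2.998×10^8 m/s) × 5.5308×10^-7 s = 166 m

d ≈ 166 m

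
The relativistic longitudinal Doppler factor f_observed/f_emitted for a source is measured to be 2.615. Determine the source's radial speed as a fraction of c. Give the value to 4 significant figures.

f_obs/f_src = √((1+β)/(1−β)) = 2.615  ⇒  (1+β)/(1−β) = 6.83823
β = |1 − D²|/(1 + D²) = |1 − 6.83823|/(1 + 6.83823) = 0.7448

β ≈ 0.7448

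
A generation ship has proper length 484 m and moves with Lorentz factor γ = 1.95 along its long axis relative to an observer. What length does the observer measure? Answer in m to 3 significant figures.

γ = 1.95 (given)
Length contraction: L = L₀/γ = 484/1.95 = 248 m

L ≈ 248 m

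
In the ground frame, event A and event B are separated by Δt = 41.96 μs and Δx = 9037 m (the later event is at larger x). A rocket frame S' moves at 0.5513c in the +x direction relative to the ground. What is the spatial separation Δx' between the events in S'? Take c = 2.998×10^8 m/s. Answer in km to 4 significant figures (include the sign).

γ = 1/√(1 − 0.5513²) = 1.19860
Δx' = γ(Δx − vΔt) = 1.19860 × (9037 m − 0.5513×(2.998×10^8 m/s)×41.96×10^-6 s)
= 1.19860 × (2101.86 m) = 2.519 km

Δx' ≈ 2.519 km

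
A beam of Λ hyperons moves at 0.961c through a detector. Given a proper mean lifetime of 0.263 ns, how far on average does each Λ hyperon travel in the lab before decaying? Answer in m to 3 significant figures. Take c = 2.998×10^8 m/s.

γ = 1/√(1 − 0.961²) = 3.6160
Dilated lifetime: Δt = γτ₀ = 3.6160 × 0.263 ns = 0.95101 ns
d = vΔt = 0.961c × 0.95101 ns = 2.8811×10^8 m/s × 9.5101×10^-10 s = 0.274 m

d ≈ 0.274 m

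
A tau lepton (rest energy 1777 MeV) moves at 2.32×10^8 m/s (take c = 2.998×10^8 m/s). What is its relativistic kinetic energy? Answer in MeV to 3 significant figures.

β = v/c = 2.32×10^8 / 2.998×10^8 = 0.77385
γ = 1/√(1 − 0.77385²) = 1.5789
K = (γ − 1)m₀c² = (1.5789 − 1) × 1777 MeV = 0.57886 × 1777 MeV = 1030 MeV

K ≈ 1030 MeV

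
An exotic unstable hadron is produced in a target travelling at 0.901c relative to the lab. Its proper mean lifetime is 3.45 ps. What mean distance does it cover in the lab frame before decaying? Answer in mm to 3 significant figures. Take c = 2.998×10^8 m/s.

γ = 1/√(1 − 0.901²) = 2.3051
Dilated lifetime: Δt = γτ₀ = 2.3051 × 3.45 ps = 7.9526 ps
d = vΔt = 0.901c × 7.9526 ps = 2.7012×10^8 m/s × 7.9526×10^-12 s = 2.15 mm

d ≈ 2.15 mm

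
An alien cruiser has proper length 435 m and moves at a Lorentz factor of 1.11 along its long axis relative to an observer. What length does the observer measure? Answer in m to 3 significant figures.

γ = 1.11 (given)
Length contraction: L = L₀/γ = 435/1.11 = 392 m

L ≈ 392 m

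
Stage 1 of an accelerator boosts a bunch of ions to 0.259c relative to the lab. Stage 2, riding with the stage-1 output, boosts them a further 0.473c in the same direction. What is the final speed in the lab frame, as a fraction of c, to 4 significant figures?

u ≈ 0.6521c

Compose boost 2: (0.473 + 0.259)/(1 + 0.473×0.259) = 0.7320/1.12251 = 0.6521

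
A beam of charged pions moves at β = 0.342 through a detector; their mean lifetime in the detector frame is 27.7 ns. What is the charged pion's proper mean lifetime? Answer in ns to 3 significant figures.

γ = 1/√(1 − 0.342²) = 1.0642
Proper time: τ₀ = Δt/γ = 27.7/1.0642 = 26.0 ns

τ₀ ≈ 26.0 ns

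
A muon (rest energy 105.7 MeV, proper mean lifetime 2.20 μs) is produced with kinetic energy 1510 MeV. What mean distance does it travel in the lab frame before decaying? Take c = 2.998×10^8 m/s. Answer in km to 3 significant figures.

γ = 1 + K/(m₀c²) = 1 + 1510/105.7 = 15.286
β = √(1 − 1/γ²) = 0.99786
Dilated lifetime: γτ₀ = 15.286 × 2.20 μs = 33.629 μs
d = βc·γτ₀ = 0.99786 × (2.998×10^8 m/s) × 3.3629×10^-5 s = 10.1 km

d ≈ 10.1 km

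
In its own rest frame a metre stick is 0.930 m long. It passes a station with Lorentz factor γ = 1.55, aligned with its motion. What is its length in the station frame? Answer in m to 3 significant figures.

γ = 1.55 (given)
Length contraction: L = L₀/γ = 0.930/1.55 = 0.600 m

L ≈ 0.600 m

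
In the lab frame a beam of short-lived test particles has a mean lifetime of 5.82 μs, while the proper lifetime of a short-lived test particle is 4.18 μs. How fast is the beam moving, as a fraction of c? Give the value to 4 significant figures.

γ = Δt/τ₀ = 5.82/4.18 = 1.39234
β = √(1 − 1/γ²) = √(1 − 1/1.39234²) = 0.6958

β ≈ 0.6958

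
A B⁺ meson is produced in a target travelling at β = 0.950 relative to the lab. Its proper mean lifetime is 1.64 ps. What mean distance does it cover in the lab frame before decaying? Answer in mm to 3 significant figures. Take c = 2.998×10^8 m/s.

d ≈ 1.50 mm

γ = 1/√(1 − 0.950²) = 3.2026
Dilated lifetime: Δt = γτ₀ = 3.2026 × 1.64 ps = 5.2522 ps
d = vΔt = 0.950c × 5.2522 ps = 2.8481×10^8 m/s × 5.2522×10^-12 s = 1.50 mm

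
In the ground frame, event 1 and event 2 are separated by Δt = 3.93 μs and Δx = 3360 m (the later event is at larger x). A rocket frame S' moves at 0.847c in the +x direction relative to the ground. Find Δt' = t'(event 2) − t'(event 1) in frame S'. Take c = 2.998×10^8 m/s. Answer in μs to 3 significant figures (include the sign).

Δt' ≈ -10.5 μs

γ = 1/√(1 − 0.847²) = 1.8811
Δt' = γ(Δt − vΔx/c²) = 1.8811 × (3.93 μs − 0.847×3360 m / (2.998×10^8 m/s))
= 1.8811 × (-5.5627 μs) = -10.5 μs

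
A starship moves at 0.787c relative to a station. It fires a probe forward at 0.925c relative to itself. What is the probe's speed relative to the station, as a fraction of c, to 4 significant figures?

u ≈ 0.9908c

Relativistic velocity addition: u = (u' + v)/(1 + u'v/c²)
= (0.925 + 0.787)/(1 + 0.925×0.787) = 1.712/1.72798 = 0.9908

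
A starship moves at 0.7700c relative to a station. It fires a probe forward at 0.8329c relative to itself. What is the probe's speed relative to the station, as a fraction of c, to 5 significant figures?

u ≈ 0.97658c

Relativistic velocity addition: u = (u' + v)/(1 + u'v/c²)
= (0.8329 + 0.7700)/(1 + 0.8329×0.7700) = 1.6029/1.641333 = 0.97658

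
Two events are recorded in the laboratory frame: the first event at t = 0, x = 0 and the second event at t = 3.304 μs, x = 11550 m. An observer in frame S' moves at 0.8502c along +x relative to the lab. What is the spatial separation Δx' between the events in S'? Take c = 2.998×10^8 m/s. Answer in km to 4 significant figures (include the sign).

γ = 1/√(1 − 0.8502²) = 1.89948
Δx' = γ(Δx − vΔt) = 1.89948 × (11550 m − 0.8502×(2.998×10^8 m/s)×3.304×10^-6 s)
= 1.89948 × (10707.8 m) = 20.34 km

Δx' ≈ 20.34 km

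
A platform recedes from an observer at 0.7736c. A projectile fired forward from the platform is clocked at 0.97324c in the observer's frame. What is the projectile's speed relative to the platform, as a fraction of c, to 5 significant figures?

u' ≈ 0.80793c

Inverse velocity addition: u' = (u − v)/(1 − uv/c²)
= (0.97324 − 0.7736)/(1 − 0.97324×0.7736) = 0.19964/0.2471015 = 0.80793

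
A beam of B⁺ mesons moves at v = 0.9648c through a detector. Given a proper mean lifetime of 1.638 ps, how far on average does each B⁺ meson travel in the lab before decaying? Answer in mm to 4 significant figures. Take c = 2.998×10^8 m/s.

d ≈ 1.802 mm

γ = 1/√(1 − 0.9648²) = 3.80250
Dilated lifetime: Δt = γτ₀ = 3.80250 × 1.638 ps = 6.22850 ps
d = vΔt = 0.9648c × 6.22850 ps = 2.89247×10^8 m/s × 6.22850×10^-12 s = 1.802 mm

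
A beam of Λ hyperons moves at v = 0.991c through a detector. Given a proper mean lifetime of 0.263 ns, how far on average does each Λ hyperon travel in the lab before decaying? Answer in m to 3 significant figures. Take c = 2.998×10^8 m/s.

d ≈ 0.584 m

γ = 1/√(1 − 0.991²) = 7.4704
Dilated lifetime: Δt = γτ₀ = 7.4704 × 0.263 ns = 1.9647 ns
d = vΔt = 0.991c × 1.9647 ns = 2.9710×10^8 m/s × 1.9647×10^-9 s = 0.584 m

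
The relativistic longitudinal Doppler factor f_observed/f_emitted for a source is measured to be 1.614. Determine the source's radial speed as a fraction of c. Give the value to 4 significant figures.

f_obs/f_src = √((1+β)/(1−β)) = 1.614  ⇒  (1+β)/(1−β) = 2.60500
β = |1 − D²|/(1 + D²) = |1 − 2.60500|/(1 + 2.60500) = 0.4452

β ≈ 0.4452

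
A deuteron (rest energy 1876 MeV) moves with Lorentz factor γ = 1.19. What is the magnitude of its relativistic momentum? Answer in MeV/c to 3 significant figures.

p ≈ 1210 MeV/c

β = √(1 − 1/γ²) = √(1 − 1/1.19²) = 0.54207
p = γβm₀c = 1.19 × 0.54207 × 1876 MeV/c = 1210 MeV/c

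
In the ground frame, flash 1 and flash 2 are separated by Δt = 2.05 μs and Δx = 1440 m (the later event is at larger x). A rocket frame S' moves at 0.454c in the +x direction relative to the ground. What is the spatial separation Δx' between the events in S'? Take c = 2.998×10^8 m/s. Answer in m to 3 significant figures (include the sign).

γ = 1/√(1 − 0.454²) = 1.1223
Δx' = γ(Δx − vΔt) = 1.1223 × (1440 m − 0.454×(2.998×10^8 m/s)×2.05×10^-6 s)
= 1.1223 × (1161.0 m) = 1300 m

Δx' ≈ 1300 m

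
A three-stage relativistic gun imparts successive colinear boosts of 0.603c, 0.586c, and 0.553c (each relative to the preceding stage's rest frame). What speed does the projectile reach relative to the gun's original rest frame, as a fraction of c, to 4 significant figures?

Compose boost 2: (0.586 + 0.603)/(1 + 0.586×0.603) = 1.189/1.35336 = 0.878555
Compose boost 3: (0.553 + 0.878555)/(1 + 0.553×0.878555) = 1.43156/1.48584 = 0.9635

u ≈ 0.9635c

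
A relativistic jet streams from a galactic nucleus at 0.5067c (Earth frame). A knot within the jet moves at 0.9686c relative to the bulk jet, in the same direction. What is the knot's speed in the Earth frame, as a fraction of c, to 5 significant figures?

u ≈ 0.98961c

Relativistic velocity addition: u = (u' + v)/(1 + u'v/c²)
= (0.9686 + 0.5067)/(1 + 0.9686×0.5067) = 1.4753/1.490790 = 0.98961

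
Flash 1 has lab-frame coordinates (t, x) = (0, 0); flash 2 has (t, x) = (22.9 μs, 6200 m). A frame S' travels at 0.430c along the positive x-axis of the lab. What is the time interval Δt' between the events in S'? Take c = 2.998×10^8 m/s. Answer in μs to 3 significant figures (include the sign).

γ = 1/√(1 − 0.430²) = 1.1076
Δt' = γ(Δt − vΔx/c²) = 1.1076 × (22.9 μs − 0.430×6200 m / (2.998×10^8 m/s))
= 1.1076 × (14.007 μs) = 15.5 μs

Δt' ≈ 15.5 μs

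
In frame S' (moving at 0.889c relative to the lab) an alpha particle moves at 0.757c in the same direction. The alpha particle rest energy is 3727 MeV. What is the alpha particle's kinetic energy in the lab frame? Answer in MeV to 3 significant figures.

K ≈ 17100 MeV

u_lab = (0.757 + 0.889)/(1 + 0.757×0.889) = 0.983877
γ = 1/√(1 − 0.983877²) = 5.5914
K = (γ − 1)m₀c² = (5.5914 − 1) × 3727 = 4.5914 × 3727 = 17100 MeV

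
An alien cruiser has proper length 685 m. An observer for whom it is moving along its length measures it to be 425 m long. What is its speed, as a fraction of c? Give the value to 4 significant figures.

γ = L₀/L = 685/425 = 1.61176
β = √(1 − 1/γ²) = 0.7843

β ≈ 0.7843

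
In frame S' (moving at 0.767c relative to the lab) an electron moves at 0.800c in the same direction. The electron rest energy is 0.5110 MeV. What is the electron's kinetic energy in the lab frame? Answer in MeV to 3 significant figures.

u_lab = (0.800 + 0.767)/(1 + 0.800×0.767) = 0.971120
γ = 1/√(1 − 0.971120²) = 4.1913
K = (γ − 1)m₀c² = (4.1913 − 1) × 0.5110 = 3.1913 × 0.5110 = 1.63 MeV

K ≈ 1.63 MeV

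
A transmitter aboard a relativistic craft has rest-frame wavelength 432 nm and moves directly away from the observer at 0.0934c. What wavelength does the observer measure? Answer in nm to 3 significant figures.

λ_obs ≈ 474 nm

Relativistic Doppler: λ_obs = λ_src √((1+β)/(1−β))
= 432 × √(1.0934/0.90660) = 432 × 1.0982 = 474 nm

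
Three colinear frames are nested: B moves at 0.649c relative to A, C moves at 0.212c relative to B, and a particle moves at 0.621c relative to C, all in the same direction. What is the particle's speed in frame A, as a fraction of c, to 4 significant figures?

Compose boost 2: (0.212 + 0.649)/(1 + 0.212×0.649) = 0.8610/1.13759 = 0.756865
Compose boost 3: (0.621 + 0.756865)/(1 + 0.621×0.756865) = 1.37786/1.47001 = 0.9373

u ≈ 0.9373c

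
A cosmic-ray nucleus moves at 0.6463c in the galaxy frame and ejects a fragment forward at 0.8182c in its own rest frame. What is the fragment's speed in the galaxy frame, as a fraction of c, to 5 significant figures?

u ≈ 0.95794c

Compose boost 2: (0.8182 + 0.6463)/(1 + 0.8182×0.6463) = 1.4645/1.528803 = 0.95794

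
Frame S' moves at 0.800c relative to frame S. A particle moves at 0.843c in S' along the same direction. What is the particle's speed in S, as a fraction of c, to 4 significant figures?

Relativistic velocity addition: u = (u' + v)/(1 + u'v/c²)
= (0.843 + 0.800)/(1 + 0.843×0.800) = 1.643/1.67440 = 0.9812

u ≈ 0.9812c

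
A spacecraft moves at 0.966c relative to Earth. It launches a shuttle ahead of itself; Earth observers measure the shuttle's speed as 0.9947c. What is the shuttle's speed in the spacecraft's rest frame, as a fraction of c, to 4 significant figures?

u' ≈ 0.7336c

Inverse velocity addition: u' = (u − v)/(1 − uv/c²)
= (0.9947 − 0.966)/(1 − 0.9947×0.966) = 0.02870/0.0391198 = 0.7336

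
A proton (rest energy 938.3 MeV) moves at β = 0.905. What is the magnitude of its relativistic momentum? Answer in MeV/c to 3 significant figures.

γ = 1/√(1 − 0.905²) = 2.3507
p = γβm₀c = 2.3507 × 0.905 × 938.3 MeV/c = 2000 MeV/c

p ≈ 2000 MeV/c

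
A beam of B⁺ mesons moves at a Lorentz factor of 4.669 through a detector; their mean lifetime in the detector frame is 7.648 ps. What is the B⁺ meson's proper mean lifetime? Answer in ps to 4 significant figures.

γ = 4.669 (given)
Proper time: τ₀ = Δt/γ = 7.648/4.669 = 1.638 ps

τ₀ ≈ 1.638 ps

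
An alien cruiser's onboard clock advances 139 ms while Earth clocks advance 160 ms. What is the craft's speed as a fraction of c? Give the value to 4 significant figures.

β ≈ 0.4953

γ = Δt/τ₀ = 160/139 = 1.15108
β = √(1 − 1/γ²) = √(1 − 1/1.15108²) = 0.4953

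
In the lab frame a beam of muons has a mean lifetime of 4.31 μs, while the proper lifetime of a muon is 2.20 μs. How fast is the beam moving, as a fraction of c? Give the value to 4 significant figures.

β ≈ 0.8599

γ = Δt/τ₀ = 4.31/2.20 = 1.95909
β = √(1 − 1/γ²) = √(1 − 1/1.95909²) = 0.8599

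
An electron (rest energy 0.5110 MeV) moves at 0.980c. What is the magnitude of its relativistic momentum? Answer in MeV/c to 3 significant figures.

p ≈ 2.52 MeV/c

γ = 1/√(1 − 0.980²) = 5.0252
p = γβm₀c = 5.0252 × 0.980 × 0.5110 MeV/c = 2.52 MeV/c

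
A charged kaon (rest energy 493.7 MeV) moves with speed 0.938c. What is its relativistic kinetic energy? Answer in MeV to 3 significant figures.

K ≈ 931 MeV

γ = 1/√(1 − 0.938²) = 2.8849
K = (γ − 1)m₀c² = (2.8849 − 1) × 493.7 MeV = 1.8849 × 493.7 MeV = 931 MeV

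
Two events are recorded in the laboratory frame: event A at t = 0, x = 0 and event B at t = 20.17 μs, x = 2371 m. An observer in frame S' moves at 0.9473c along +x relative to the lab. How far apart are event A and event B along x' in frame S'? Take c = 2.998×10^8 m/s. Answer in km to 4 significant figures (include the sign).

γ = 1/√(1 − 0.9473²) = 3.12161
Δx' = γ(Δx − vΔt) = 3.12161 × (2371 m − 0.9473×(2.998×10^8 m/s)×20.17×10^-6 s)
= 3.12161 × (-3357.29 m) = -10.48 km

Δx' ≈ -10.48 km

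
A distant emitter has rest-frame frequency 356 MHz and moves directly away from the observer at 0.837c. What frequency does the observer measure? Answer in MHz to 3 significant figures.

Relativistic Doppler: f_obs = f_src √((1−β)/(1+β))
= 356 × √(0.16300/1.8370) = 356 × 0.29788 = 106 MHz

f_obs ≈ 106 MHz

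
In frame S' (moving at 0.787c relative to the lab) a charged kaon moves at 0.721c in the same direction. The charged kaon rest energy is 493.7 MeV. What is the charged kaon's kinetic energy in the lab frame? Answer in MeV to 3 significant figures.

K ≈ 1320 MeV

u_lab = (0.721 + 0.787)/(1 + 0.721×0.787) = 0.962086
γ = 1/√(1 − 0.962086²) = 3.6664
K = (γ − 1)m₀c² = (3.6664 − 1) × 493.7 = 2.6664 × 493.7 = 1320 MeV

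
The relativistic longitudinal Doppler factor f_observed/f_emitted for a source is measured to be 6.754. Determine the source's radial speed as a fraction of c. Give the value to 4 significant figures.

f_obs/f_src = √((1+β)/(1−β)) = 6.754  ⇒  (1+β)/(1−β) = 45.6165
β = |1 − D²|/(1 + D²) = |1 − 45.6165|/(1 + 45.6165) = 0.9571

β ≈ 0.9571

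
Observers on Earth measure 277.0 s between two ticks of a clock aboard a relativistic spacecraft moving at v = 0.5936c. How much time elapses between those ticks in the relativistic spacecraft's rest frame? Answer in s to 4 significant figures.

γ = 1/√(1 − 0.5936²) = 1.24261
Proper time: τ₀ = Δt/γ = 277.0/1.24261 = 222.9 s

τ₀ ≈ 222.9 s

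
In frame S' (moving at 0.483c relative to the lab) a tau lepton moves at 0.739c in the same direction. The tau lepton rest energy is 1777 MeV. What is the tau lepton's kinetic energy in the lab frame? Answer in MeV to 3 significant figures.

u_lab = (0.739 + 0.483)/(1 + 0.739×0.483) = 0.900558
γ = 1/√(1 − 0.900558²) = 2.3002
K = (γ − 1)m₀c² = (2.3002 − 1) × 1777 = 1.3002 × 1777 = 2310 MeV

K ≈ 2310 MeV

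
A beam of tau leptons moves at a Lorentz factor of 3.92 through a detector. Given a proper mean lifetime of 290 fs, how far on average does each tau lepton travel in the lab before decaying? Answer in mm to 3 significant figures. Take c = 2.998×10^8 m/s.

β = √(1 − 1/γ²) = √(1 − 1/3.92²) = 0.96691
Dilated lifetime: Δt = γτ₀ = 3.92 × 290 fs = 1136.8 fs
d = vΔt = 0.96691c × 1136.8 fs = 2.8988×10^8 m/s × 1.1368×10^-12 s = 0.330 mm

d ≈ 0.330 mm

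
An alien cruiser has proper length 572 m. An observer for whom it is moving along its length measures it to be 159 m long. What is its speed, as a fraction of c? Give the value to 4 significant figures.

γ = L₀/L = 572/159 = 3.59748
β = √(1 − 1/γ²) = 0.9606

β ≈ 0.9606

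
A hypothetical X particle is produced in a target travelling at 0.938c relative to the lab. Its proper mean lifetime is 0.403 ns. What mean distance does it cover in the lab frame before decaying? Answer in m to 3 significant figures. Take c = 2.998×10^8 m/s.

γ = 1/√(1 − 0.938²) = 2.8849
Dilated lifetime: Δt = γτ₀ = 2.8849 × 0.403 ns = 1.1626 ns
d = vΔt = 0.938c × 1.1626 ns = 2.8121×10^8 m/s × 1.1626×10^-9 s = 0.327 m

d ≈ 0.327 m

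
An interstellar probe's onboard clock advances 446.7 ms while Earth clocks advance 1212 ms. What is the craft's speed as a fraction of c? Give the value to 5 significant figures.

β ≈ 0.92960

γ = Δt/τ₀ = 1212/446.7 = 2.713230
β = √(1 − 1/γ²) = √(1 − 1/2.713230²) = 0.92960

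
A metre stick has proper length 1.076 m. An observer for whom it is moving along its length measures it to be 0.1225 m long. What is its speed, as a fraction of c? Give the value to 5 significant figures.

β ≈ 0.99350

γ = L₀/L = 1.076/0.1225 = 8.783673
β = √(1 − 1/γ²) = 0.99350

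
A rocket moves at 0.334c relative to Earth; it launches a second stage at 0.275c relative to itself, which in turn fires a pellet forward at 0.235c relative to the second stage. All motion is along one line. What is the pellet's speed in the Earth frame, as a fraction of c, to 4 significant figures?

u ≈ 0.7009c

Compose boost 2: (0.275 + 0.334)/(1 + 0.275×0.334) = 0.6090/1.09185 = 0.557769
Compose boost 3: (0.235 + 0.557769)/(1 + 0.235×0.557769) = 0.792769/1.13108 = 0.7009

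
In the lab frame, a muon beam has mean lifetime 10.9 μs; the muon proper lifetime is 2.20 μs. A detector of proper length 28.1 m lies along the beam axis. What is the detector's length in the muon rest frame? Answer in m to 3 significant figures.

Time dilation ⇒ γ = Δt/τ₀ = 10.9/2.20 = 4.9545
Length contraction: L = L₀/γ = 28.1/4.9545 = 5.67 m

L ≈ 5.67 m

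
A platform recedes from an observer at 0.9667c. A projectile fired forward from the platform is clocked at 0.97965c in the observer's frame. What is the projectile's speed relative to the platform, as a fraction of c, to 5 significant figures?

u' ≈ 0.24447c

Inverse velocity addition: u' = (u − v)/(1 − uv/c²)
= (0.97965 − 0.9667)/(1 − 0.97965×0.9667) = 0.012950/0.05297234 = 0.24447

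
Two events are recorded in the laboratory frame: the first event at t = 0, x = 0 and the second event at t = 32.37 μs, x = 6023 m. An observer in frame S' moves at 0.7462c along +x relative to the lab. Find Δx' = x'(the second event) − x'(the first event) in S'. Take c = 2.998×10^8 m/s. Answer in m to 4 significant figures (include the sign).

γ = 1/√(1 − 0.7462²) = 1.50213
Δx' = γ(Δx − vΔt) = 1.50213 × (6023 m − 0.7462×(2.998×10^8 m/s)×32.37×10^-6 s)
= 1.50213 × (-1218.52 m) = -1830 m

Δx' ≈ -1830 m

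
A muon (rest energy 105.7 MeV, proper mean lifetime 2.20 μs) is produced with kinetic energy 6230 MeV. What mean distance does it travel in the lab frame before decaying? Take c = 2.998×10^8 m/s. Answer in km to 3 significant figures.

d ≈ 39.5 km

γ = 1 + K/(m₀c²) = 1 + 6230/105.7 = 59.940
β = √(1 − 1/γ²) = 0.99986
Dilated lifetime: γτ₀ = 59.940 × 2.20 μs = 131.87 μs
d = βc·γτ₀ = 0.99986 × (2.998×10^8 m/s) × 0.00013187 s = 39.5 km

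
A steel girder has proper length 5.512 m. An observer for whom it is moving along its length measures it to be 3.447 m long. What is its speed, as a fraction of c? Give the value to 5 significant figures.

γ = L₀/L = 5.512/3.447 = 1.599072
β = √(1 − 1/γ²) = 0.78033

β ≈ 0.78033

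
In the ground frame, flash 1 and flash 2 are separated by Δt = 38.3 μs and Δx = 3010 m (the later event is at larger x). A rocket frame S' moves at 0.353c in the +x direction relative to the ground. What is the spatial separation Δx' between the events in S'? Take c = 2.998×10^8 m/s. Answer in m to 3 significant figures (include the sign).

Δx' ≈ -1120 m

γ = 1/√(1 − 0.353²) = 1.0688
Δx' = γ(Δx − vΔt) = 1.0688 × (3010 m − 0.353×(2.998×10^8 m/s)×38.3×10^-6 s)
= 1.0688 × (-1043.3 m) = -1120 m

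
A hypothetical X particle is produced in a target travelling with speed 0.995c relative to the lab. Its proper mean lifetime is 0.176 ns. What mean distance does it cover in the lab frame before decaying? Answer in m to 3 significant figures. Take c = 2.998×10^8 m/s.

γ = 1/√(1 − 0.995²) = 10.013
Dilated lifetime: Δt = γτ₀ = 10.013 × 0.176 ns = 1.7622 ns
d = vΔt = 0.995c × 1.7622 ns = 2.9830×10^8 m/s × 1.7622×10^-9 s = 0.526 m

d ≈ 0.526 m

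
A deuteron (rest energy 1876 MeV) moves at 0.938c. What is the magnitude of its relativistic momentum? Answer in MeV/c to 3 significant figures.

γ = 1/√(1 − 0.938²) = 2.8849
p = γβm₀c = 2.8849 × 0.938 × 1876 MeV/c = 5080 MeV/c

p ≈ 5080 MeV/c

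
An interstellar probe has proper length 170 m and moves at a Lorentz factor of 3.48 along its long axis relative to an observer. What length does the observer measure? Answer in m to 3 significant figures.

γ = 3.48 (given)
Length contraction: L = L₀/γ = 170/3.48 = 48.9 m

L ≈ 48.9 m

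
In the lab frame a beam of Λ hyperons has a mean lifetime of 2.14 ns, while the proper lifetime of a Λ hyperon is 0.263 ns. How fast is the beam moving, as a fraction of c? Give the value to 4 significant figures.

γ = Δt/τ₀ = 2.14/0.263 = 8.13688
β = √(1 − 1/γ²) = √(1 − 1/8.13688²) = 0.9924

β ≈ 0.9924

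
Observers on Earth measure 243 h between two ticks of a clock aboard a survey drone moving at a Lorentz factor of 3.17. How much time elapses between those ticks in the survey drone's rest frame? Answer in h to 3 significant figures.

γ = 3.17 (given)
Proper time: τ₀ = Δt/γ = 243/3.17 = 76.7 h

τ₀ ≈ 76.7 h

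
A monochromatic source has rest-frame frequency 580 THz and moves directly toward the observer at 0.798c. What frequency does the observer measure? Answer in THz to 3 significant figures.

Relativistic Doppler: f_obs = f_src √((1+β)/(1−β))
= 580 × √(1.7980/0.20200) = 580 × 2.9835 = 1730 THz

f_obs ≈ 1730 THz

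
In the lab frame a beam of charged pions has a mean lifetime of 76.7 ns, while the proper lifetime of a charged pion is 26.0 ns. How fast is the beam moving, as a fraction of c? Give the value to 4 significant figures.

γ = Δt/τ₀ = 76.7/26.0 = 2.95000
β = √(1 − 1/γ²) = √(1 − 1/2.95000²) = 0.9408

β ≈ 0.9408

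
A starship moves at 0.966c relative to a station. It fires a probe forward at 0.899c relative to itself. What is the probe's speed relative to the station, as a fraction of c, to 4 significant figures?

Relativistic velocity addition: u = (u' + v)/(1 + u'v/c²)
= (0.899 + 0.966)/(1 + 0.899×0.966) = 1.865/1.86843 = 0.9982

u ≈ 0.9982c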